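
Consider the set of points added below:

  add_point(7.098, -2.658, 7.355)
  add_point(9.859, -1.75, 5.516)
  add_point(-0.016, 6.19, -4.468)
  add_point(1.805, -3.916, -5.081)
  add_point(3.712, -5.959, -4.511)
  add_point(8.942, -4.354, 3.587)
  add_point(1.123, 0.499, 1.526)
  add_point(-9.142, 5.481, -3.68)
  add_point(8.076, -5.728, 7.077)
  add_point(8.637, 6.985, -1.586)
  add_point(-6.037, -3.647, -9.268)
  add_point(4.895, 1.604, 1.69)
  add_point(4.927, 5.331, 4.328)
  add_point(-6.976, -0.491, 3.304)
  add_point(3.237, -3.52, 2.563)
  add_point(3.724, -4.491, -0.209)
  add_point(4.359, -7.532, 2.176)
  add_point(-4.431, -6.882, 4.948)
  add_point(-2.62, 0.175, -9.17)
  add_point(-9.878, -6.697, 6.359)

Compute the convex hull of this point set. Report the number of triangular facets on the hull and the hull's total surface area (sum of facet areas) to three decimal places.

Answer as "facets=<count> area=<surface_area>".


facets=24 area=922.957

14 of the 20 inputs are extreme points: [0, 1, 2, 4, 5, 7, 8, 9, 10, 12, 13, 16, 18, 19].

Triangle areas on the boundary:
  f1: (p7, p10, p19) → 83.9866
  f2: (p12, p9, p1) → 31.2473
  f3: (p12, p7, p9) → 58.0300
  f4: (p18, p7, p10) → 25.7342
  f5: (p0, p12, p19) → 76.9396
  f6: (p0, p12, p1) → 14.7695
  f7: (p13, p7, p19) → 23.9775
  f8: (p13, p12, p19) → 36.6612
  f9: (p13, p12, p7) → 62.7291
  f10: (p4, p10, p19) → 88.1327
  f11: (p4, p16, p19) → 50.5267
  f12: (p4, p18, p10) → 25.5559
  f13: (p4, p18, p9) → 68.4192
  f14: (p2, p7, p9) → 16.6230
  f15: (p2, p18, p9) → 30.7558
  f16: (p2, p18, p7) → 35.0027
  f17: (p8, p0, p1) → 5.5575
  f18: (p8, p16, p19) → 45.0577
  f19: (p8, p0, p19) → 28.1940
  f20: (p5, p4, p16) → 19.4988
  f21: (p5, p8, p16) → 10.9403
  f22: (p5, p8, p1) → 6.3739
  f23: (p5, p9, p1) → 18.6527
  f24: (p5, p4, p9) → 59.5918
Σ area = 922.957

Euler characteristic 14−36+24 = 2 ✓


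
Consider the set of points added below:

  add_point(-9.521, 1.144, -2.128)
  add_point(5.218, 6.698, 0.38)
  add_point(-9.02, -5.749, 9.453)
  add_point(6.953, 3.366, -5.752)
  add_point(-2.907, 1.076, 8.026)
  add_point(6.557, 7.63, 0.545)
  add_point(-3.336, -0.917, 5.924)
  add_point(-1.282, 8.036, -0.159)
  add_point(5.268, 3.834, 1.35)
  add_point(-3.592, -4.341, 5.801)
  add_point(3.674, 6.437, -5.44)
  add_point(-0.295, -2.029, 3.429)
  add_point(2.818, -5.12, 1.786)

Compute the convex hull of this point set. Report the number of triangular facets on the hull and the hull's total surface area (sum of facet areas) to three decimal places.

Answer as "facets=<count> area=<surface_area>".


facets=14 area=589.602

Points on the hull: [0, 2, 3, 4, 5, 7, 8, 10, 12] (9 of 13).

Area of each hull facet:
  f1: (p7, p2, p0) → 72.9173
  f2: (p12, p3, p0) → 85.4092
  f3: (p12, p2, p0) → 84.6306
  f4: (p12, p5, p3) → 45.5406
  f5: (p10, p3, p0) → 29.7282
  f6: (p10, p7, p0) → 39.3166
  f7: (p10, p5, p3) → 15.0705
  f8: (p10, p5, p7) → 23.1097
  f9: (p4, p7, p2) → 36.6603
  f10: (p4, p5, p7) → 42.7684
  f11: (p4, p12, p2) → 48.6434
  f12: (p8, p12, p5) → 3.0760
  f13: (p8, p4, p5) → 17.9842
  f14: (p8, p4, p12) → 44.7468
Σ area = 589.602

Euler: V−E+F = 9−21+14 = 2.


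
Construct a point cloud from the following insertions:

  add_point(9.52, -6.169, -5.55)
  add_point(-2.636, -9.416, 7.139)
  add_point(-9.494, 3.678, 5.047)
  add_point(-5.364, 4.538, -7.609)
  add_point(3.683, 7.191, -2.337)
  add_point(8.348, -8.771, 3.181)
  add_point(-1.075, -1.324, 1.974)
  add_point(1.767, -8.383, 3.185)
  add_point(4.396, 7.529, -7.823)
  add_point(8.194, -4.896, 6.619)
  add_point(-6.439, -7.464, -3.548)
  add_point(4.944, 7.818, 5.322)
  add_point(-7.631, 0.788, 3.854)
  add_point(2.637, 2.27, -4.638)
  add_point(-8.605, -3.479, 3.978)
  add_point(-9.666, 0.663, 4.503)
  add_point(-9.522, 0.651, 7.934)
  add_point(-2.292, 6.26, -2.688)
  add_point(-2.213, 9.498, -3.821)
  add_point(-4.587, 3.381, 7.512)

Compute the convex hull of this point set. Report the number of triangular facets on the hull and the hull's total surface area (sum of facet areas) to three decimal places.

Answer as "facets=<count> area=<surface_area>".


Hull vertices (14/20): indices [0, 1, 2, 3, 5, 8, 9, 10, 11, 14, 15, 16, 18, 19].

Triangle areas on the boundary:
  f1: (p3, p8, p0) → 75.4378
  f2: (p3, p10, p0) → 100.5415
  f3: (p3, p18, p8) → 27.7963
  f4: (p3, p10, p15) → 69.0604
  f5: (p14, p16, p15) → 7.3533
  f6: (p14, p10, p15) → 15.1251
  f7: (p1, p14, p10) → 38.9881
  f8: (p1, p9, p16) → 70.2591
  f9: (p1, p14, p16) → 24.5312
  f10: (p2, p16, p15) → 5.1864
  f11: (p2, p3, p15) → 20.3893
  f12: (p2, p3, p18) → 44.0425
  f13: (p5, p10, p0) → 71.4222
  f14: (p5, p1, p10) → 67.2895
  f15: (p5, p9, p0) → 21.5732
  f16: (p5, p1, p9) → 29.6168
  f17: (p11, p2, p18) → 72.9412
  f18: (p11, p18, p8) → 46.2425
  f19: (p11, p8, p0) → 96.3196
  f20: (p11, p9, p0) → 81.1108
  f21: (p19, p9, p16) → 37.9887
  f22: (p19, p11, p9) → 69.3794
  f23: (p19, p2, p16) → 10.8067
  f24: (p19, p11, p2) → 21.6998
Σ area = 1125.101

Check V−E+F: 14 − 36 + 24 = 2.

facets=24 area=1125.101


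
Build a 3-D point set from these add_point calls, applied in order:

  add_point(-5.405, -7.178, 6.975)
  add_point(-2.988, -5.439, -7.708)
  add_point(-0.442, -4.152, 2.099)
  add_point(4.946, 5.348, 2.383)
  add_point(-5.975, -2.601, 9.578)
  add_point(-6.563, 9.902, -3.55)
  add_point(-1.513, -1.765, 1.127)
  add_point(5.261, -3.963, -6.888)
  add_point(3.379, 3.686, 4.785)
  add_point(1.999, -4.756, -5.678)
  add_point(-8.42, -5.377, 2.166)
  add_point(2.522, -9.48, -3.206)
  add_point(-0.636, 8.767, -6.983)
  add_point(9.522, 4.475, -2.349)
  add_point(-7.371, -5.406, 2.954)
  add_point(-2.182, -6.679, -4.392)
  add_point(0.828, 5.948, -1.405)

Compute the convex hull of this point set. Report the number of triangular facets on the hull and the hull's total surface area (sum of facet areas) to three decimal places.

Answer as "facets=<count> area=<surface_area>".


Extreme-point indices: [0, 1, 3, 4, 5, 7, 8, 10, 11, 12, 13] — 11 of 17 on the boundary.

Area of each hull facet:
  f1: (p1, p5, p10) → 86.5105
  f2: (p4, p5, p10) → 67.9656
  f3: (p12, p1, p5) → 49.9951
  f4: (p8, p4, p5) → 87.8170
  f5: (p3, p8, p13) → 6.9380
  f6: (p3, p8, p5) → 22.6696
  f7: (p3, p12, p13) → 37.1078
  f8: (p3, p12, p5) → 39.5940
  f9: (p11, p8, p13) → 69.8678
  f10: (p11, p1, p10) → 45.5532
  f11: (p0, p4, p10) → 15.7171
  f12: (p0, p8, p4) → 31.9649
  f13: (p0, p11, p8) → 86.4242
  f14: (p0, p11, p10) → 37.5975
  f15: (p7, p11, p13) → 31.3821
  f16: (p7, p11, p1) → 26.8452
  f17: (p7, p12, p13) → 61.1212
  f18: (p7, p12, p1) → 57.1383
Σ area = 862.209

Check V−E+F: 11 − 27 + 18 = 2.

facets=18 area=862.209


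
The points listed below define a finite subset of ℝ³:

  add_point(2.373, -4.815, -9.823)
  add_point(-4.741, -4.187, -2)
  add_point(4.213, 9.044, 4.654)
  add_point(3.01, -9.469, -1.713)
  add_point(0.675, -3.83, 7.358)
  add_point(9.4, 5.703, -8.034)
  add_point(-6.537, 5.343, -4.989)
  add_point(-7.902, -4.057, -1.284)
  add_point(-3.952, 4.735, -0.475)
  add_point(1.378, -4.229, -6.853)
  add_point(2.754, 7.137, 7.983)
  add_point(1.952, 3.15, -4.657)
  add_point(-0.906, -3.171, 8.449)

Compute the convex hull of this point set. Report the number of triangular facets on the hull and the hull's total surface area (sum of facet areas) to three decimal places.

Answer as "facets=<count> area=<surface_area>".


facets=16 area=835.109

Hull vertices (10/13): indices [0, 2, 3, 4, 5, 6, 7, 8, 10, 12].

Triangle areas on the boundary:
  f1: (p12, p3, p7) → 65.0389
  f2: (p0, p3, p7) → 55.2868
  f3: (p0, p3, p5) → 57.9608
  f4: (p4, p12, p3) → 6.9559
  f5: (p4, p3, p5) → 96.1709
  f6: (p6, p0, p5) → 87.7708
  f7: (p6, p2, p5) → 97.4743
  f8: (p6, p0, p7) → 65.4383
  f9: (p6, p8, p7) → 24.9676
  f10: (p10, p4, p12) → 11.1142
  f11: (p10, p2, p5) → 19.1505
  f12: (p10, p4, p5) → 97.0831
  f13: (p10, p6, p2) → 30.2354
  f14: (p10, p6, p8) → 10.3924
  f15: (p10, p12, p7) → 64.0389
  f16: (p10, p8, p7) → 46.0301
Σ area = 835.109

Euler characteristic 10−24+16 = 2 ✓


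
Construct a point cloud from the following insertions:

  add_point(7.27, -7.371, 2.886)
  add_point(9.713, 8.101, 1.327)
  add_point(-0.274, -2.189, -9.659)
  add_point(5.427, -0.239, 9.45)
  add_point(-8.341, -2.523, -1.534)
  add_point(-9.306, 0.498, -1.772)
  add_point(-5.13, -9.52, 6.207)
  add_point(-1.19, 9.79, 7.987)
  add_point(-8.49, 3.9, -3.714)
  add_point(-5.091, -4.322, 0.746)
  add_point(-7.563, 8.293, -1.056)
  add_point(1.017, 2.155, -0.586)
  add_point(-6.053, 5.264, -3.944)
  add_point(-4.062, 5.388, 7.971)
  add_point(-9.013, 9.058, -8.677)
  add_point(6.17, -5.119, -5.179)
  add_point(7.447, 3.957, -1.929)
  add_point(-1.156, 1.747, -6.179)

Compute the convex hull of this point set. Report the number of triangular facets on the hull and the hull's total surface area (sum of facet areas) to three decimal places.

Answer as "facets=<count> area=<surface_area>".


facets=22 area=1141.298

13 of the 18 inputs are extreme points: [0, 1, 2, 3, 4, 5, 6, 7, 10, 13, 14, 15, 16].

Area of each hull facet:
  f1: (p14, p2, p1) → 127.4489
  f2: (p7, p14, p1) → 117.9490
  f3: (p4, p6, p5) → 11.4611
  f4: (p4, p2, p6) → 59.3540
  f5: (p4, p14, p5) → 10.9917
  f6: (p4, p14, p2) → 72.7326
  f7: (p13, p6, p5) → 77.4428
  f8: (p16, p2, p1) → 11.5014
  f9: (p15, p2, p6) → 69.5332
  f10: (p15, p0, p6) → 54.2211
  f11: (p15, p16, p2) → 40.6887
  f12: (p15, p0, p1) → 62.5950
  f13: (p15, p16, p1) → 11.2056
  f14: (p3, p0, p6) → 62.5130
  f15: (p3, p13, p6) → 75.8289
  f16: (p3, p13, p7) → 29.2249
  f17: (p3, p7, p1) → 67.1516
  f18: (p3, p0, p1) → 61.1958
  f19: (p10, p7, p14) → 20.2648
  f20: (p10, p13, p7) → 26.5341
  f21: (p10, p14, p5) → 31.2411
  f22: (p10, p13, p5) → 40.2184
Σ area = 1141.298

Check V−E+F: 13 − 33 + 22 = 2.


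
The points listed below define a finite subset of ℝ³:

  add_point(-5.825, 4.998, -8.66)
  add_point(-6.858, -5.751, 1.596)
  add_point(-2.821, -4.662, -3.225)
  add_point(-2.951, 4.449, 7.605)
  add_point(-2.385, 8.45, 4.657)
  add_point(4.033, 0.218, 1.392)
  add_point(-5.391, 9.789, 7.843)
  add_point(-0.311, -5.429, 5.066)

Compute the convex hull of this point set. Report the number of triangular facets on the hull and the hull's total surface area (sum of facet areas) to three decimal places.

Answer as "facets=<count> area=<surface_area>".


Extreme-point indices: [0, 1, 2, 3, 4, 5, 6, 7] — 8 of 8 on the boundary.

Facet areas (half cross-product norm):
  f1: (p0, p6, p1) → 113.7727
  f2: (p2, p0, p1) → 34.5178
  f3: (p2, p0, p5) → 55.1022
  f4: (p2, p7, p1) → 23.1256
  f5: (p2, p7, p5) → 32.7454
  f6: (p4, p6, p5) → 14.5911
  f7: (p4, p0, p5) → 73.4372
  f8: (p4, p0, p6) → 26.7920
  f9: (p3, p6, p5) → 22.0485
  f10: (p3, p7, p5) → 38.4319
  f11: (p3, p6, p1) → 28.3551
  f12: (p3, p7, p1) → 38.9787
Σ area = 501.898

Euler characteristic 8−18+12 = 2 ✓

facets=12 area=501.898


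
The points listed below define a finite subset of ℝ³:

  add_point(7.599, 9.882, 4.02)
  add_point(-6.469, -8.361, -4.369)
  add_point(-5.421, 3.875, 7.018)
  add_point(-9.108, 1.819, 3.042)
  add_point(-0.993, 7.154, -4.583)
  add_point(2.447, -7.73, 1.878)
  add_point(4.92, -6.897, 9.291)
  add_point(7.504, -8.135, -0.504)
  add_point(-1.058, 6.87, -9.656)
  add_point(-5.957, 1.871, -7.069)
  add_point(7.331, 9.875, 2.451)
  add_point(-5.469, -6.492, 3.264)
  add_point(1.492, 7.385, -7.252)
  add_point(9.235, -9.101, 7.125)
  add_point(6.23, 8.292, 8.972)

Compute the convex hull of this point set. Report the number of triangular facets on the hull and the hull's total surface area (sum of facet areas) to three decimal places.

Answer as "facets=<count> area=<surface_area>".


Hull vertices (14/15): indices [0, 1, 2, 3, 4, 6, 7, 8, 9, 10, 11, 12, 13, 14].

Area of each hull facet:
  f1: (p14, p0, p13) → 47.1774
  f2: (p4, p8, p3) → 25.4658
  f3: (p11, p1, p3) → 35.5837
  f4: (p11, p1, p13) → 57.8502
  f5: (p9, p8, p3) → 33.5181
  f6: (p9, p1, p3) → 54.1362
  f7: (p9, p1, p8) → 25.3604
  f8: (p7, p1, p13) → 50.5090
  f9: (p7, p1, p8) → 119.7570
  f10: (p7, p12, p8) → 29.5463
  f11: (p10, p12, p8) → 5.6294
  f12: (p10, p4, p0) → 5.9822
  f13: (p10, p4, p8) → 21.7309
  f14: (p10, p7, p12) → 99.4087
  f15: (p10, p0, p13) → 15.1444
  f16: (p10, p7, p13) → 71.8919
  f17: (p6, p14, p13) → 38.1235
  f18: (p6, p11, p13) → 27.3906
  f19: (p2, p6, p14) → 87.0470
  f20: (p2, p14, p0) → 33.2578
  f21: (p2, p11, p3) → 26.2779
  f22: (p2, p6, p11) → 65.5723
  f23: (p2, p4, p3) → 35.4093
  f24: (p2, p4, p0) → 75.5354
Σ area = 1087.306

Check V−E+F: 14 − 36 + 24 = 2.

facets=24 area=1087.306


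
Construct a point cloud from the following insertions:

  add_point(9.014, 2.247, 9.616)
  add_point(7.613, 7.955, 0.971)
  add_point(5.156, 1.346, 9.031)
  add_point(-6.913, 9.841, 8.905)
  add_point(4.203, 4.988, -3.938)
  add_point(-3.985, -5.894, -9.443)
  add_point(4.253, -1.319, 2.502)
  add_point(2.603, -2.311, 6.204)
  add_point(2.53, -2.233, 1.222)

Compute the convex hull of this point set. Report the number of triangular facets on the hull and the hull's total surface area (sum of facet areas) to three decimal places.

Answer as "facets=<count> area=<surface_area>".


8 of the 9 inputs are extreme points: [0, 1, 2, 3, 4, 5, 6, 7].

Triangle areas on the boundary:
  f1: (p1, p0, p3) → 85.0325
  f2: (p7, p5, p3) → 135.4477
  f3: (p4, p5, p3) → 128.7208
  f4: (p4, p1, p3) → 55.5258
  f5: (p4, p1, p0) → 31.4217
  f6: (p2, p0, p3) → 22.2160
  f7: (p2, p7, p3) → 38.9684
  f8: (p2, p7, p0) → 7.5533
  f9: (p6, p7, p0) → 17.8463
  f10: (p6, p7, p5) → 28.9383
  f11: (p6, p4, p0) → 40.1003
  f12: (p6, p4, p5) → 64.1444
Σ area = 655.915

Euler characteristic 8−18+12 = 2 ✓

facets=12 area=655.915


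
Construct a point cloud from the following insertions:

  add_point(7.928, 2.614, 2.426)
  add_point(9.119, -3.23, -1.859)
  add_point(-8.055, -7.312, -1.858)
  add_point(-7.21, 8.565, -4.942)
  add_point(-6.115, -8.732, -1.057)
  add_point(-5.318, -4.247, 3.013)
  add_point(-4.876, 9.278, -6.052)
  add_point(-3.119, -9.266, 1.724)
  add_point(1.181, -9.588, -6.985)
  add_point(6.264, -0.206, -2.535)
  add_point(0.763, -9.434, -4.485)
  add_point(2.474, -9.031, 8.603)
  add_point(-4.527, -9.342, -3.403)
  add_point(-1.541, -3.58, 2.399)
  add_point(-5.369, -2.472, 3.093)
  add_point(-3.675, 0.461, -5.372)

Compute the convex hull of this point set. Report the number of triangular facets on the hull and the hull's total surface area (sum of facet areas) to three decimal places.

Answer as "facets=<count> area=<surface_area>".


facets=22 area=780.448

Extreme-point indices: [0, 1, 2, 3, 4, 5, 6, 7, 8, 9, 11, 12, 14] — 13 of 16 on the boundary.

Area of each hull facet:
  f1: (p8, p6, p1) → 106.2591
  f2: (p8, p11, p1) → 75.8185
  f3: (p0, p11, p1) → 49.3567
  f4: (p0, p14, p11) → 75.6253
  f5: (p12, p8, p2) → 6.6516
  f6: (p5, p11, p2) → 29.6462
  f7: (p5, p14, p2) → 4.8974
  f8: (p5, p14, p11) → 8.5384
  f9: (p9, p6, p1) → 4.1184
  f10: (p9, p0, p1) → 12.5207
  f11: (p9, p0, p6) → 44.4818
  f12: (p3, p0, p6) → 21.0184
  f13: (p3, p0, p14) → 96.4050
  f14: (p3, p14, p2) → 50.9669
  f15: (p3, p8, p2) → 87.2819
  f16: (p3, p8, p6) → 26.5773
  f17: (p4, p11, p2) → 10.6918
  f18: (p4, p12, p2) → 3.5231
  f19: (p7, p8, p11) → 39.1699
  f20: (p7, p12, p8) → 17.1657
  f21: (p7, p4, p11) → 3.8046
  f22: (p7, p4, p12) → 5.9296
Σ area = 780.448

Euler: V−E+F = 13−33+22 = 2.


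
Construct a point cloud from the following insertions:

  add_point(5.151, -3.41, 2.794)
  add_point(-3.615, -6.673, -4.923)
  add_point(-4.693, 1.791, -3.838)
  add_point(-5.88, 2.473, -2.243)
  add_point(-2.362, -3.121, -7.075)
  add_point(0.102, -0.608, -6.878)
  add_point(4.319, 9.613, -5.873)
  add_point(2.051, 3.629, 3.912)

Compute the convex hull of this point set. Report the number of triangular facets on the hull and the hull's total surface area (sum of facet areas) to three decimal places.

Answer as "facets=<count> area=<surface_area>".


8 of the 8 inputs are extreme points: [0, 1, 2, 3, 4, 5, 6, 7].

Area of each hull facet:
  f1: (p7, p6, p3) → 56.3741
  f2: (p7, p6, p0) → 43.8016
  f3: (p7, p1, p3) → 49.2870
  f4: (p7, p1, p0) → 47.0714
  f5: (p4, p1, p3) → 17.5747
  f6: (p2, p6, p3) → 11.9722
  f7: (p2, p4, p3) → 3.5236
  f8: (p2, p4, p6) → 37.9150
  f9: (p5, p6, p0) → 62.5204
  f10: (p5, p4, p6) → 7.3443
  f11: (p5, p1, p0) → 40.6574
  f12: (p5, p4, p1) → 4.9874
Σ area = 383.029

Euler: V−E+F = 8−18+12 = 2.

facets=12 area=383.029


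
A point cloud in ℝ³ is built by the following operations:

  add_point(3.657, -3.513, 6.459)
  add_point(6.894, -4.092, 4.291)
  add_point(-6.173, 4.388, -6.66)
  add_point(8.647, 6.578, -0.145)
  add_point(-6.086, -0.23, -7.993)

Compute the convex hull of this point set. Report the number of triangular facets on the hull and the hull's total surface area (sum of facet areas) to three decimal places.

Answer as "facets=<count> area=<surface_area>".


Hull vertices (5/5): indices [0, 1, 2, 3, 4].

Triangle areas on the boundary:
  f1: (p0, p3, p2) → 103.2568
  f2: (p0, p1, p3) → 22.5616
  f3: (p4, p3, p2) → 38.2786
  f4: (p4, p1, p3) → 100.4282
  f5: (p4, p0, p2) → 42.6002
  f6: (p4, p0, p1) → 34.9127
Σ area = 342.038

Check V−E+F: 5 − 9 + 6 = 2.

facets=6 area=342.038


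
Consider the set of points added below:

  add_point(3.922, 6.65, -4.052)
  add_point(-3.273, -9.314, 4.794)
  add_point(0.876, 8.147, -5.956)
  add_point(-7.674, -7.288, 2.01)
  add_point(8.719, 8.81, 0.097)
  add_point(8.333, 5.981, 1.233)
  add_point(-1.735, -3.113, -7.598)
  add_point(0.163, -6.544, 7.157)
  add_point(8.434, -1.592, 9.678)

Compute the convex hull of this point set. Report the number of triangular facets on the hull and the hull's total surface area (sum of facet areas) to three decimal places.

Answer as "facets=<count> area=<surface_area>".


facets=14 area=649.707

Extreme-point indices: [0, 1, 2, 3, 4, 5, 6, 7, 8] — 9 of 9 on the boundary.

Triangle areas on the boundary:
  f1: (p8, p4, p3) → 132.3602
  f2: (p2, p4, p3) → 95.0087
  f3: (p2, p6, p3) → 66.2969
  f4: (p1, p6, p3) → 33.3382
  f5: (p1, p6, p8) → 103.4879
  f6: (p5, p8, p4) → 7.9907
  f7: (p5, p6, p4) → 22.8641
  f8: (p5, p6, p8) → 91.7541
  f9: (p0, p6, p4) → 24.0770
  f10: (p0, p2, p4) → 8.7780
  f11: (p0, p2, p6) → 22.5323
  f12: (p7, p8, p3) → 23.1537
  f13: (p7, p1, p3) → 11.4425
  f14: (p7, p1, p8) → 6.6228
Σ area = 649.707

Euler characteristic 9−21+14 = 2 ✓


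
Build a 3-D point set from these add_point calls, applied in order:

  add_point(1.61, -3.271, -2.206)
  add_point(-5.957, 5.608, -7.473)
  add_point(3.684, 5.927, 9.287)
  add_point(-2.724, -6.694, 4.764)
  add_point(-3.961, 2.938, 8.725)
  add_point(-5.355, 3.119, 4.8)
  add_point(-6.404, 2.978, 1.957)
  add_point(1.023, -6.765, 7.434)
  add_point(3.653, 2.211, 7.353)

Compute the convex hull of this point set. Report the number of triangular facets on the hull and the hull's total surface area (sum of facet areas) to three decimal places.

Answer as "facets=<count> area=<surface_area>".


facets=14 area=473.033

9 of the 9 inputs are extreme points: [0, 1, 2, 3, 4, 5, 6, 7, 8].

Triangle areas on the boundary:
  f1: (p0, p1, p2) → 95.1018
  f2: (p4, p7, p2) → 44.9937
  f3: (p4, p1, p2) → 67.5383
  f4: (p8, p7, p2) → 10.3434
  f5: (p8, p0, p2) → 13.1282
  f6: (p8, p0, p7) → 44.9835
  f7: (p3, p4, p6) → 35.8730
  f8: (p3, p4, p7) → 23.9864
  f9: (p3, p1, p6) → 46.1398
  f10: (p3, p0, p7) → 20.4183
  f11: (p3, p0, p1) → 54.2665
  f12: (p5, p1, p6) → 7.2360
  f13: (p5, p4, p6) → 0.5731
  f14: (p5, p4, p1) → 8.4514
Σ area = 473.033

Euler characteristic 9−21+14 = 2 ✓


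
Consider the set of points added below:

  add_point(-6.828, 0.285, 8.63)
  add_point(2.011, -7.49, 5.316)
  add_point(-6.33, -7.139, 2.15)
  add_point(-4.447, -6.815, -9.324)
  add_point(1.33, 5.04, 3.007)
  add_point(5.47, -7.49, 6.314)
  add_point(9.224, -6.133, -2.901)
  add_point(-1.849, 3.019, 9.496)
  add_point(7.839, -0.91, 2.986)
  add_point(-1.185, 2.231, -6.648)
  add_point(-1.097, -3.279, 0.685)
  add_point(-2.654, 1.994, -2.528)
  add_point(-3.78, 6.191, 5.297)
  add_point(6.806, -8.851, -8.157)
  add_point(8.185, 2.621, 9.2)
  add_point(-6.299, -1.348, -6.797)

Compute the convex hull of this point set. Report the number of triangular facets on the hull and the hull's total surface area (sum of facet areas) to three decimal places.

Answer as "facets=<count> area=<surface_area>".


facets=24 area=919.849

Points on the hull: [0, 1, 2, 3, 4, 5, 6, 7, 8, 9, 12, 13, 14, 15] (14 of 16).

Area of each hull facet:
  f1: (p15, p12, p0) → 53.4714
  f2: (p15, p2, p0) → 52.0409
  f3: (p15, p2, p3) → 33.2750
  f4: (p7, p12, p0) → 15.9408
  f5: (p7, p14, p12) → 26.4346
  f6: (p4, p14, p12) → 24.6066
  f7: (p13, p2, p3) → 66.7601
  f8: (p5, p14, p6) → 54.5122
  f9: (p5, p13, p6) → 26.6855
  f10: (p5, p7, p0) → 37.8300
  f11: (p5, p7, p14) → 53.3911
  f12: (p8, p14, p6) → 8.5775
  f13: (p9, p15, p3) → 18.9616
  f14: (p9, p13, p3) → 56.3617
  f15: (p9, p15, p12) → 40.0908
  f16: (p9, p4, p12) → 28.9613
  f17: (p9, p13, p6) → 42.9226
  f18: (p9, p8, p6) → 52.3998
  f19: (p9, p4, p14) → 34.8716
  f20: (p9, p8, p14) → 41.0290
  f21: (p1, p13, p2) → 64.1220
  f22: (p1, p5, p13) → 25.8108
  f23: (p1, p2, p0) → 43.5079
  f24: (p1, p5, p0) → 17.2840
Σ area = 919.849

Euler characteristic 14−36+24 = 2 ✓


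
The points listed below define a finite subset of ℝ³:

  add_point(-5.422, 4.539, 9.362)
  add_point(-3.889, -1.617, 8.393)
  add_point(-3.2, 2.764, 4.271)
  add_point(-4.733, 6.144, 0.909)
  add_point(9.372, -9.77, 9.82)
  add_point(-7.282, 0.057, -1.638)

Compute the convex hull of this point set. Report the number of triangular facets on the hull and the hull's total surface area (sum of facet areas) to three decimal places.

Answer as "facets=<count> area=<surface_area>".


facets=6 area=343.913

Points on the hull: [0, 1, 3, 4, 5] (5 of 6).

Triangle areas on the boundary:
  f1: (p3, p4, p5) → 79.2767
  f2: (p0, p3, p5) → 30.1157
  f3: (p0, p3, p4) → 88.4579
  f4: (p1, p4, p5) → 75.4374
  f5: (p1, p0, p5) → 34.2790
  f6: (p1, p0, p4) → 36.3467
Σ area = 343.913

Euler characteristic 5−9+6 = 2 ✓


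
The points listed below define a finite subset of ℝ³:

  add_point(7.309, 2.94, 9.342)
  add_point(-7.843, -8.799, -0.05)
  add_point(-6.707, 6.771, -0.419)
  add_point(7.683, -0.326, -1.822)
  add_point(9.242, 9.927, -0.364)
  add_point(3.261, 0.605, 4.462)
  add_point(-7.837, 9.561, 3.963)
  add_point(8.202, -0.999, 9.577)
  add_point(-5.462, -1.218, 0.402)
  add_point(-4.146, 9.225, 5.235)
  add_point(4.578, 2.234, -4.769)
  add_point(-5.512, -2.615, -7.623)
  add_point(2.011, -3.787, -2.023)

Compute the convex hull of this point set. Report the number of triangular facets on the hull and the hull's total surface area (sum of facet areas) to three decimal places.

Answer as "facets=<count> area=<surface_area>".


facets=18 area=877.141

11 of the 13 inputs are extreme points: [0, 1, 2, 3, 4, 6, 7, 9, 10, 11, 12].

Per-facet area ½‖(b−a)×(c−a)‖:
  f1: (p6, p7, p1) → 167.3676
  f2: (p6, p11, p1) → 84.8024
  f3: (p3, p7, p4) → 59.6236
  f4: (p0, p7, p4) → 20.0870
  f5: (p0, p6, p7) → 28.6171
  f6: (p2, p11, p4) → 96.5177
  f7: (p2, p6, p4) → 42.9834
  f8: (p2, p6, p11) → 11.2204
  f9: (p12, p11, p1) → 44.7013
  f10: (p12, p3, p11) → 24.3323
  f11: (p12, p7, p1) → 70.8349
  f12: (p12, p3, p7) → 37.9653
  f13: (p10, p11, p4) → 31.6050
  f14: (p10, p3, p4) → 24.6780
  f15: (p10, p3, p11) → 25.3664
  f16: (p9, p6, p4) → 19.1845
  f17: (p9, p0, p4) → 77.0253
  f18: (p9, p0, p6) → 10.2284
Σ area = 877.141

Euler characteristic 11−27+18 = 2 ✓


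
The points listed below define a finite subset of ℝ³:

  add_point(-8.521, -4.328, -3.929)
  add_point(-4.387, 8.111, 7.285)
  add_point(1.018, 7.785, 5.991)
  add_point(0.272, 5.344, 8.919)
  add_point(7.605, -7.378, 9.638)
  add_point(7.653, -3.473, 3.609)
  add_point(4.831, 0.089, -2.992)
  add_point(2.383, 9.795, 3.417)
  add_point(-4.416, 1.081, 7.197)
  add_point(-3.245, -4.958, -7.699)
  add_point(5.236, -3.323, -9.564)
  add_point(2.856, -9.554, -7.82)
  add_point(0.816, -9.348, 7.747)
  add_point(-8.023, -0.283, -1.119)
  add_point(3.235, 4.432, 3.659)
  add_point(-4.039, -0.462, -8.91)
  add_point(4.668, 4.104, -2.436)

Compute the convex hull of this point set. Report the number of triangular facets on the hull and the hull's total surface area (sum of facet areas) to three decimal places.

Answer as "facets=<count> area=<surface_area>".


Points on the hull: [0, 1, 3, 4, 5, 7, 8, 9, 10, 11, 12, 13, 15, 16] (14 of 17).

Area of each hull facet:
  f1: (p15, p11, p10) → 33.4263
  f2: (p16, p7, p5) → 42.3686
  f3: (p16, p10, p5) → 51.7494
  f4: (p16, p15, p7) → 44.7893
  f5: (p16, p15, p10) → 47.6633
  f6: (p13, p8, p0) → 16.7168
  f7: (p13, p15, p0) → 19.0497
  f8: (p4, p7, p5) → 43.9877
  f9: (p4, p10, p5) → 26.8063
  f10: (p4, p11, p10) → 62.7545
  f11: (p9, p11, p0) → 17.4214
  f12: (p9, p15, p0) → 15.3377
  f13: (p9, p15, p11) → 12.8343
  f14: (p3, p4, p7) → 49.3812
  f15: (p12, p8, p0) → 74.7504
  f16: (p12, p11, p0) → 93.7758
  f17: (p12, p4, p11) → 56.8892
  f18: (p12, p3, p8) → 37.1562
  f19: (p12, p3, p4) → 52.1858
  f20: (p1, p3, p7) → 20.0964
  f21: (p1, p3, p8) → 17.4338
  f22: (p1, p13, p8) → 31.7990
  f23: (p1, p15, p7) → 68.5869
  f24: (p1, p13, p15) → 47.6054
Σ area = 984.565

Euler: V−E+F = 14−36+24 = 2.

facets=24 area=984.565


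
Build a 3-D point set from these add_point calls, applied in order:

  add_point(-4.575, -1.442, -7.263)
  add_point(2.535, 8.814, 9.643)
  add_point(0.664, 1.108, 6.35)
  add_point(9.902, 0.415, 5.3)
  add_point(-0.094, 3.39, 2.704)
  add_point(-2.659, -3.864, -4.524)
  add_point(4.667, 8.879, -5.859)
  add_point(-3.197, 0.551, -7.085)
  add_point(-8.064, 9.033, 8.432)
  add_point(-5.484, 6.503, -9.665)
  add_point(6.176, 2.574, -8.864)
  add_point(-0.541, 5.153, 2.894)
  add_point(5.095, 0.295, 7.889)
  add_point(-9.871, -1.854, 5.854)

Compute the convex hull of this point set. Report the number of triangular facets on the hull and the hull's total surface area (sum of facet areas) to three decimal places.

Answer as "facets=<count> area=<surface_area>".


Hull vertices (10/14): indices [0, 1, 3, 5, 6, 8, 9, 10, 12, 13].

Per-facet area ½‖(b−a)×(c−a)‖:
  f1: (p9, p8, p13) → 98.6223
  f2: (p12, p5, p13) → 88.4690
  f3: (p12, p5, p3) → 41.4511
  f4: (p6, p9, p8) → 99.4690
  f5: (p1, p12, p3) → 23.4588
  f6: (p1, p6, p3) → 84.2277
  f7: (p1, p6, p8) → 83.4622
  f8: (p1, p8, p13) → 59.6395
  f9: (p1, p12, p13) → 68.6694
  f10: (p10, p6, p9) → 39.2621
  f11: (p10, p5, p3) → 84.4349
  f12: (p10, p6, p3) → 51.5905
  f13: (p0, p10, p9) → 46.6009
  f14: (p0, p10, p5) → 23.6953
  f15: (p0, p9, p13) → 57.1508
  f16: (p0, p5, p13) → 25.9588
Σ area = 976.162

Euler characteristic 10−24+16 = 2 ✓

facets=16 area=976.162


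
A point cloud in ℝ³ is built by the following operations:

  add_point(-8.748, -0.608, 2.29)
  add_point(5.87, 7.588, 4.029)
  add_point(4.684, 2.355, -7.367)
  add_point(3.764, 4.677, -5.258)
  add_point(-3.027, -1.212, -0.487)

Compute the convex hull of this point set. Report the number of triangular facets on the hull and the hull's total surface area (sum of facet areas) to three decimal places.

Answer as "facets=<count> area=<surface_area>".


facets=6 area=231.191

Hull vertices (5/5): indices [0, 1, 2, 3, 4].

Area of each hull facet:
  f1: (p4, p1, p0) → 39.1487
  f2: (p4, p2, p0) → 16.9413
  f3: (p4, p2, p1) → 64.0370
  f4: (p3, p1, p0) → 76.0550
  f5: (p3, p2, p0) → 24.2405
  f6: (p3, p2, p1) → 10.7685
Σ area = 231.191

Euler characteristic 5−9+6 = 2 ✓


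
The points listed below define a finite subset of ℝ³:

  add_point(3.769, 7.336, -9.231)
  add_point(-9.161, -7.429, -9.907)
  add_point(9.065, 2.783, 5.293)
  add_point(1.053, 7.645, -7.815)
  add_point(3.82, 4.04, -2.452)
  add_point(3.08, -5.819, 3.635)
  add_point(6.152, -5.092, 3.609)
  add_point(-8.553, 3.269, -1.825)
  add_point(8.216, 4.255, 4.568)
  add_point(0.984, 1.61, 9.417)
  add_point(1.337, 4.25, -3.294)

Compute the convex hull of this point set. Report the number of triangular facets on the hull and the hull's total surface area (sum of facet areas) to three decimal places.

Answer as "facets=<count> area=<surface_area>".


facets=14 area=783.040

Extreme-point indices: [0, 1, 2, 3, 5, 6, 7, 8, 9] — 9 of 11 on the boundary.

Per-facet area ½‖(b−a)×(c−a)‖:
  f1: (p7, p3, p1) → 81.4199
  f2: (p7, p9, p1) → 91.4048
  f3: (p7, p9, p3) → 89.6252
  f4: (p0, p3, p1) → 26.3571
  f5: (p8, p9, p2) → 8.3821
  f6: (p8, p9, p3) → 66.3372
  f7: (p8, p0, p2) → 10.1781
  f8: (p8, p0, p3) → 22.5809
  f9: (p6, p0, p1) → 161.7073
  f10: (p6, p0, p2) → 68.9767
  f11: (p6, p9, p2) → 36.9796
  f12: (p5, p9, p1) → 82.2536
  f13: (p5, p6, p1) → 21.6253
  f14: (p5, p6, p9) → 15.2119
Σ area = 783.040

Euler characteristic 9−21+14 = 2 ✓


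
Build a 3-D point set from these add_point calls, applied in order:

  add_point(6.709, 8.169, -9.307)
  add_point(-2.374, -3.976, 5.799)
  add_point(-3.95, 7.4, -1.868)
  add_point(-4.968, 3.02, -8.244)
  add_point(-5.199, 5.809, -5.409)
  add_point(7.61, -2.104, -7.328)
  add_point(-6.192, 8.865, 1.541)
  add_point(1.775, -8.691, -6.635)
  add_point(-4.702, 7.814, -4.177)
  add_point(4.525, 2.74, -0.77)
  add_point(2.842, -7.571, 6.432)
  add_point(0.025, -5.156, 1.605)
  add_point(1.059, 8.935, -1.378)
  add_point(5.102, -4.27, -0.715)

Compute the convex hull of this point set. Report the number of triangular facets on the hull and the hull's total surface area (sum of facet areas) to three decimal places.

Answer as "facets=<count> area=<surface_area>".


facets=18 area=752.489

Hull vertices (11/14): indices [0, 1, 3, 4, 5, 6, 7, 8, 9, 10, 12].

Facet areas (half cross-product norm):
  f1: (p10, p7, p5) → 58.0294
  f2: (p12, p10, p6) → 71.4965
  f3: (p0, p7, p5) → 33.6268
  f4: (p0, p3, p7) → 86.7362
  f5: (p0, p12, p6) → 20.7621
  f6: (p1, p10, p7) → 41.5973
  f7: (p1, p3, p7) → 89.3675
  f8: (p1, p10, p6) → 28.6320
  f9: (p1, p3, p6) → 78.2900
  f10: (p9, p12, p10) → 32.6989
  f11: (p9, p0, p12) → 33.3951
  f12: (p9, p10, p5) → 55.2934
  f13: (p9, p0, p5) → 41.2718
  f14: (p8, p0, p6) → 29.7075
  f15: (p8, p0, p3) → 38.5436
  f16: (p4, p3, p6) → 5.4917
  f17: (p4, p8, p6) → 5.8656
  f18: (p4, p8, p3) → 1.6839
Σ area = 752.489

Check V−E+F: 11 − 27 + 18 = 2.


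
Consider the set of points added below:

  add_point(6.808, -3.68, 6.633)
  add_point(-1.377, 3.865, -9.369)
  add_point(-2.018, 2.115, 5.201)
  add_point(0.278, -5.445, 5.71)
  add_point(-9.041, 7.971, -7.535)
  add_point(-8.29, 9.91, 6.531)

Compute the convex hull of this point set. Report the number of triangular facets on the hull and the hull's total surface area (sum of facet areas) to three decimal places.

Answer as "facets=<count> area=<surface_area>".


Hull vertices (5/6): indices [0, 1, 3, 4, 5].

Per-facet area ½‖(b−a)×(c−a)‖:
  f1: (p5, p3, p4) → 123.9247
  f2: (p5, p3, p0) → 58.4230
  f3: (p1, p3, p4) → 78.2191
  f4: (p1, p3, p0) → 60.6141
  f5: (p1, p5, p4) → 61.6028
  f6: (p1, p5, p0) → 161.9661
Σ area = 544.750

Check V−E+F: 5 − 9 + 6 = 2.

facets=6 area=544.750


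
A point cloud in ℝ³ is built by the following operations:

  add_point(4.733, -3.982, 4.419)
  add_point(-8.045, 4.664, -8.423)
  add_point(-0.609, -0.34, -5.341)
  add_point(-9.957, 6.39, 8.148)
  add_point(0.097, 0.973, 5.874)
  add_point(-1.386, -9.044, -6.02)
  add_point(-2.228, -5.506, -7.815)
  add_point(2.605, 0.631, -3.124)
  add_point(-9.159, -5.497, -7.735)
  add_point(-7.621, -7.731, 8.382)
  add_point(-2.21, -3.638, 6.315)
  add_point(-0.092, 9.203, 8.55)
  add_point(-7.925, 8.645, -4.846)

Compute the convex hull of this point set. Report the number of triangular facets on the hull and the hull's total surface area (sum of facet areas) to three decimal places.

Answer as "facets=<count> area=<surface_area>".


Points on the hull: [0, 1, 3, 5, 6, 7, 8, 9, 11, 12] (10 of 13).

Area of each hull facet:
  f1: (p8, p1, p3) → 85.8810
  f2: (p9, p11, p3) → 73.0094
  f3: (p9, p11, p0) → 97.9279
  f4: (p9, p8, p3) → 115.3489
  f5: (p12, p11, p3) → 67.6721
  f6: (p12, p1, p3) → 30.4735
  f7: (p6, p8, p1) → 35.2980
  f8: (p7, p12, p1) → 33.5551
  f9: (p7, p6, p1) → 51.0843
  f10: (p7, p11, p0) → 63.4827
  f11: (p7, p12, p11) → 90.4429
  f12: (p5, p9, p8) → 67.1324
  f13: (p5, p6, p8) → 13.7614
  f14: (p5, p9, p0) → 84.4782
  f15: (p5, p7, p0) → 48.8577
  f16: (p5, p7, p6) → 17.8926
Σ area = 976.298

Check V−E+F: 10 − 24 + 16 = 2.

facets=16 area=976.298


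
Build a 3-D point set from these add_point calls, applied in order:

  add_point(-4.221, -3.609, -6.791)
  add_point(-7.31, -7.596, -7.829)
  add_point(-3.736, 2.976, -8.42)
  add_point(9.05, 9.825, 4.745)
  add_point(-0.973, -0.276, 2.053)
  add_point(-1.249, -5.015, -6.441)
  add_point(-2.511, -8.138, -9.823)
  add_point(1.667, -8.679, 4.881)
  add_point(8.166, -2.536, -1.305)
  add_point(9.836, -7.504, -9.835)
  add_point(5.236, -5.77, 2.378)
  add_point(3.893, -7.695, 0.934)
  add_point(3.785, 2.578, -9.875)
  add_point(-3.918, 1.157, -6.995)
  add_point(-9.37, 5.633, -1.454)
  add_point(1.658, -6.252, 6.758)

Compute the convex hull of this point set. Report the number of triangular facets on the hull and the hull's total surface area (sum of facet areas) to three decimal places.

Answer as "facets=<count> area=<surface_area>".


Points on the hull: [1, 2, 3, 6, 7, 8, 9, 10, 12, 14, 15] (11 of 16).

Triangle areas on the boundary:
  f1: (p12, p3, p9) → 98.7383
  f2: (p15, p3, p14) → 149.0499
  f3: (p15, p1, p14) → 118.6923
  f4: (p15, p1, p7) → 21.4659
  f5: (p6, p7, p9) → 91.0392
  f6: (p6, p1, p7) → 39.7066
  f7: (p6, p12, p9) → 64.1600
  f8: (p2, p1, p14) → 52.1812
  f9: (p2, p3, p14) → 89.5460
  f10: (p2, p12, p3) → 65.3066
  f11: (p2, p6, p1) → 28.5077
  f12: (p2, p6, p12) → 42.5041
  f13: (p10, p7, p9) → 27.3916
  f14: (p10, p15, p7) → 7.9548
  f15: (p10, p15, p3) → 45.7394
  f16: (p8, p3, p9) → 40.6836
  f17: (p8, p10, p9) → 26.7328
  f18: (p8, p10, p3) → 38.0458
Σ area = 1047.446

Euler: V−E+F = 11−27+18 = 2.

facets=18 area=1047.446


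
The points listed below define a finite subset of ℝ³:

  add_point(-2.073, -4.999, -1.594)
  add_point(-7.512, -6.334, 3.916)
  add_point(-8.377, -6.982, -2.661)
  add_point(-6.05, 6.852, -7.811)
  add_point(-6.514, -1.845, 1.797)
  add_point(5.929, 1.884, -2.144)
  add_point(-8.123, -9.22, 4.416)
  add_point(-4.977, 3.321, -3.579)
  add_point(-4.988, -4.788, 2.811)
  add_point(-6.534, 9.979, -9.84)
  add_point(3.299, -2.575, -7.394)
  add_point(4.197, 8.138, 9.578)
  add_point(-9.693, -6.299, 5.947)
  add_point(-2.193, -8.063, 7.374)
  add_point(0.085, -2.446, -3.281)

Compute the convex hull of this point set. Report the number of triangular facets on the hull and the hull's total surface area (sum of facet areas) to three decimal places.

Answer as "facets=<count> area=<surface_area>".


Points on the hull: [2, 5, 6, 9, 10, 11, 12, 13] (8 of 15).

Area of each hull facet:
  f1: (p11, p9, p12) → 205.0650
  f2: (p11, p9, p5) → 111.7542
  f3: (p10, p9, p5) → 58.8442
  f4: (p13, p10, p5) → 58.3989
  f5: (p13, p11, p12) → 67.8503
  f6: (p13, p11, p5) → 102.2789
  f7: (p2, p9, p12) → 76.4347
  f8: (p2, p10, p9) → 104.9680
  f9: (p6, p13, p10) → 56.0683
  f10: (p6, p2, p10) → 45.2625
  f11: (p6, p13, p12) → 12.2654
  f12: (p6, p2, p12) → 13.4225
Σ area = 912.613

Euler: V−E+F = 8−18+12 = 2.

facets=12 area=912.613


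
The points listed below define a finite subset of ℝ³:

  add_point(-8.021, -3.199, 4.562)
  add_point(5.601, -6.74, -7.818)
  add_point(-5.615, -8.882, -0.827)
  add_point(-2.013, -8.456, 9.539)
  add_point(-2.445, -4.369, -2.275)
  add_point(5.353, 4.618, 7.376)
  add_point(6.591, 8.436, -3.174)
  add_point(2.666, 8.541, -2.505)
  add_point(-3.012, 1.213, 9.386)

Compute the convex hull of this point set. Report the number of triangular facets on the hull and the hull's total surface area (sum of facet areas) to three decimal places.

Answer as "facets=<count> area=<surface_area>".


9 of the 9 inputs are extreme points: [0, 1, 2, 3, 4, 5, 6, 7, 8].

Area of each hull facet:
  f1: (p8, p3, p0) → 35.5228
  f2: (p7, p1, p6) → 31.6651
  f3: (p7, p8, p0) → 62.0641
  f4: (p5, p8, p3) → 43.2207
  f5: (p5, p1, p6) → 89.6015
  f6: (p5, p3, p1) → 132.0823
  f7: (p5, p7, p6) → 21.7294
  f8: (p5, p7, p8) → 50.4440
  f9: (p2, p7, p0) → 71.1732
  f10: (p2, p3, p0) → 37.5310
  f11: (p2, p3, p1) → 71.8504
  f12: (p4, p7, p1) → 69.5603
  f13: (p4, p2, p1) → 26.2928
  f14: (p4, p2, p7) → 12.9920
Σ area = 755.730

Euler characteristic 9−21+14 = 2 ✓

facets=14 area=755.730


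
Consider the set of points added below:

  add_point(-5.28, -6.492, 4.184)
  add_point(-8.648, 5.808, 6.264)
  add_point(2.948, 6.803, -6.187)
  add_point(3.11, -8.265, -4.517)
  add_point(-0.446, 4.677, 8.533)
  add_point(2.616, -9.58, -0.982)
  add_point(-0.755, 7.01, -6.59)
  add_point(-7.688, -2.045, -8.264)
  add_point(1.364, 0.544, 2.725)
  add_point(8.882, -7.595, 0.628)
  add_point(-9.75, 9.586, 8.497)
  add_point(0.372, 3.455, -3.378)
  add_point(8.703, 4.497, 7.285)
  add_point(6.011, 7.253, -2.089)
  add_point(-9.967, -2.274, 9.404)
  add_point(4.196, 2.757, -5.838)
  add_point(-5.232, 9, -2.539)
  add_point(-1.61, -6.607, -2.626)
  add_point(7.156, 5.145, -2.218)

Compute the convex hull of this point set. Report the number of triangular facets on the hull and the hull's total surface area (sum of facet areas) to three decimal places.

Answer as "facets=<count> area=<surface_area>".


Points on the hull: [0, 2, 3, 4, 5, 6, 7, 9, 10, 12, 13, 14, 15, 16, 18] (15 of 19).

Per-facet area ½‖(b−a)×(c−a)‖:
  f1: (p7, p10, p14) → 105.5368
  f2: (p12, p9, p14) → 134.0394
  f3: (p15, p2, p7) → 27.6472
  f4: (p16, p7, p10) → 69.8084
  f5: (p4, p10, p14) → 55.9015
  f6: (p4, p12, p14) → 33.0095
  f7: (p4, p12, p10) → 22.6368
  f8: (p0, p9, p14) → 39.8163
  f9: (p0, p5, p9) → 28.6660
  f10: (p0, p7, p14) → 52.1447
  f11: (p0, p5, p7) → 64.8045
  f12: (p3, p5, p7) → 23.4048
  f13: (p3, p15, p7) → 65.6673
  f14: (p3, p5, p9) → 12.8708
  f15: (p3, p15, p9) → 43.1476
  f16: (p18, p15, p2) → 10.9026
  f17: (p18, p12, p9) → 60.6299
  f18: (p18, p15, p9) → 33.7441
  f19: (p6, p2, p7) → 17.6788
  f20: (p6, p16, p7) → 36.5055
  f21: (p6, p16, p2) → 9.0361
  f22: (p13, p16, p2) → 23.2393
  f23: (p13, p18, p2) → 6.0851
  f24: (p13, p18, p12) → 11.5518
  f25: (p13, p12, p10) → 93.6044
  f26: (p13, p16, p10) → 63.8114
Σ area = 1145.891

Euler characteristic 15−39+26 = 2 ✓

facets=26 area=1145.891


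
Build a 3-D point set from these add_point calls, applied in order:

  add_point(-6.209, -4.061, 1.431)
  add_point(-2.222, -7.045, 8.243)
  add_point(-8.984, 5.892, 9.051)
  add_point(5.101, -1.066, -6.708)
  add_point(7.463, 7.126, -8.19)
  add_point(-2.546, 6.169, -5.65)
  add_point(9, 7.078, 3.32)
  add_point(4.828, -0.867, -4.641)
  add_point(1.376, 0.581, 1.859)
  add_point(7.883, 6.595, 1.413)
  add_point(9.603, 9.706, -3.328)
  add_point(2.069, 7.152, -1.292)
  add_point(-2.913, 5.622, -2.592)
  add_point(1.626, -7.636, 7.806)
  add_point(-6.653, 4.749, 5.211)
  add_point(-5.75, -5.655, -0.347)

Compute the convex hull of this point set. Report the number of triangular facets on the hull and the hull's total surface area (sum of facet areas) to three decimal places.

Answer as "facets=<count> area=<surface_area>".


Points on the hull: [0, 1, 2, 3, 4, 5, 6, 10, 13, 15] (10 of 16).

Area of each hull facet:
  f1: (p6, p10, p2) → 62.6453
  f2: (p6, p13, p2) → 135.2661
  f3: (p5, p10, p2) → 100.7594
  f4: (p5, p4, p10) → 30.0732
  f5: (p5, p15, p2) → 94.2534
  f6: (p1, p13, p2) → 23.0386
  f7: (p1, p15, p13) → 17.6057
  f8: (p3, p15, p13) → 74.1760
  f9: (p3, p4, p10) → 23.7233
  f10: (p3, p5, p4) → 41.2656
  f11: (p3, p5, p15) → 64.9505
  f12: (p3, p6, p10) → 43.3873
  f13: (p3, p6, p13) → 102.7809
  f14: (p0, p15, p2) → 2.8674
  f15: (p0, p1, p2) → 53.8798
  f16: (p0, p1, p15) → 9.8804
Σ area = 880.553

Euler: V−E+F = 10−24+16 = 2.

facets=16 area=880.553
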